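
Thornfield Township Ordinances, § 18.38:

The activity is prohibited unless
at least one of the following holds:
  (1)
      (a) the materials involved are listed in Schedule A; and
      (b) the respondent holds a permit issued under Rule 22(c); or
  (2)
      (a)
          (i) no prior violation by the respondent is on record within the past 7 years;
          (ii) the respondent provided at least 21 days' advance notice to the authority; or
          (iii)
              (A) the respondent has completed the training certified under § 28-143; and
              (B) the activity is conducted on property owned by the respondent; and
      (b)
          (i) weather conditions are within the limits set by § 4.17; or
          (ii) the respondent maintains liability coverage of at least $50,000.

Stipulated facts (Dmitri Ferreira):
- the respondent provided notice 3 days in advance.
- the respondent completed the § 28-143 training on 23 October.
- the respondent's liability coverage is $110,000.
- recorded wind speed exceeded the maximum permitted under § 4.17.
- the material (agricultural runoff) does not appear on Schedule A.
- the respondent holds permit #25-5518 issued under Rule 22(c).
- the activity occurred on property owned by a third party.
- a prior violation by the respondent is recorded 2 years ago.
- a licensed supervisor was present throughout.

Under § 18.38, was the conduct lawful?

No — unlawful.

(a) Schedule A material — fails.
(b) holds permit — satisfied.
(1) = F AND T = false.
(i) no prior violation — not met.
(ii) ≥21 days' notice — not met.
(A) training certified — holds.
(B) own property — fails.
So (iii) is not satisfied (T AND F).
(a) = F OR F OR F = false.
(i) weather ok — not satisfied.
(ii) coverage ≥ $50,000 — holds.
(b) = F OR T = true.
(2): F AND T → false.
Overall = F OR F = false.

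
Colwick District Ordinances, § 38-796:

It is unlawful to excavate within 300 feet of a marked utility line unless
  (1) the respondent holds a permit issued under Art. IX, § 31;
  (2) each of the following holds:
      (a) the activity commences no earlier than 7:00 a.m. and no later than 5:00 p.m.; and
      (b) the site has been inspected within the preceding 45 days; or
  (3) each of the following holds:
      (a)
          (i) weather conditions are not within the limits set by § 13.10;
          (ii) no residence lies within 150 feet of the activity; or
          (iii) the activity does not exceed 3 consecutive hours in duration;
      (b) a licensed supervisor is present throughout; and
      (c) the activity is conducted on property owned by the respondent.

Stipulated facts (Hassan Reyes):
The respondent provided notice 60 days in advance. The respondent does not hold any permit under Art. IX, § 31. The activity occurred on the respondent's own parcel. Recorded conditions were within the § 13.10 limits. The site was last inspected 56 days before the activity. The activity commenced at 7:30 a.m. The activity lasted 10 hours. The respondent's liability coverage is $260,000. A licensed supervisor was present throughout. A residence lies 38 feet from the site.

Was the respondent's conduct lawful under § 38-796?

No — unlawful.

(1) holds permit — not satisfied.
(a) start within hours — holds.
(b) site inspected — not met.
(2): T AND F → false.
(i) not (weather ok) — not satisfied.
(ii) no residence in 150 ft — not satisfied.
(iii) ≤ 3 hrs duration — fails.
(a): F OR F OR F → false.
(b) supervisor present — holds.
(c) own property — met.
(3) = F AND T AND T = false.
Overall = F OR F OR F = false.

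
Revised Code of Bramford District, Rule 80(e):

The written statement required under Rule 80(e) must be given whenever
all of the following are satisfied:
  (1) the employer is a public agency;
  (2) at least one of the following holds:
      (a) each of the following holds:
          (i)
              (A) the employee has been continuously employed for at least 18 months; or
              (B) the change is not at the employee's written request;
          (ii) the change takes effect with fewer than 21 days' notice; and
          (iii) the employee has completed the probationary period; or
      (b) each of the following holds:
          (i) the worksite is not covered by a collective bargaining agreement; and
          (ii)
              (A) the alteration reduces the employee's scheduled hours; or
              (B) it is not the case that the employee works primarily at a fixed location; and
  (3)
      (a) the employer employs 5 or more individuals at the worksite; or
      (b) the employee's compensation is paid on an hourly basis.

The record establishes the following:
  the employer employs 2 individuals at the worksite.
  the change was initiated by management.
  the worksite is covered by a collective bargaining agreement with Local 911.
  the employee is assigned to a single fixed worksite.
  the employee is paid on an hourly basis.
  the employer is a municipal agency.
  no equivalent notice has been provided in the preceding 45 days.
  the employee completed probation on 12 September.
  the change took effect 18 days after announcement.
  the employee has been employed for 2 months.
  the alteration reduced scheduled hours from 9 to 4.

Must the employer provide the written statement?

Yes — required.

(1) public agency — met.
(A) tenure ≥ 18 mo. — not met.
(B) not employee-requested — met.
(i): F OR T → true.
(ii) < 21 days' notice — met.
(iii) past probation — met.
(a): T AND T AND T → true.
(i) no CBA — not satisfied.
(A) hours reduced — satisfied.
(B) not (fixed location) — not met.
(ii) = T OR F = true.
(b) = F AND T = false.
(2) = T OR F = true.
(a) ≥ 5 at site — not met.
(b) hourly-paid — satisfied.
So (3) is satisfied (F OR T).
Overall = T AND T AND T = true.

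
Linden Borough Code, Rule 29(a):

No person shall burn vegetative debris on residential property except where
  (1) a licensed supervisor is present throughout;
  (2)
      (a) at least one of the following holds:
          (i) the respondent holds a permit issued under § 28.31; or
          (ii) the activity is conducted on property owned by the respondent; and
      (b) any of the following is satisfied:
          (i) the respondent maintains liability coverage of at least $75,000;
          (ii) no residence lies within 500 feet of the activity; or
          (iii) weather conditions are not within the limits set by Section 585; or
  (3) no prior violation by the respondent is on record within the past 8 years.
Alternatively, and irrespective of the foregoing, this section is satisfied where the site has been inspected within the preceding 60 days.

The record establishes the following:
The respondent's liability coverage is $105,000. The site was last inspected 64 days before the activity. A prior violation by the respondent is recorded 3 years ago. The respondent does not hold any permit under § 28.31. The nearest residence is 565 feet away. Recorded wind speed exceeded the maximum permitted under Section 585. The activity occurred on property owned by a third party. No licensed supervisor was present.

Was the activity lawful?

(1) supervisor present — fails.
(i) holds permit — fails.
(ii) own property — not satisfied.
So (a) is not satisfied (F OR F).
(i) coverage ≥ $75,000 — satisfied.
(ii) no residence in 500 ft — holds.
(iii) not (weather ok) — met.
So (b) is satisfied (T OR T OR T).
(2): F AND T → false.
(3) no prior violation — not met.
Overall = F OR F OR F = false.
Exception (site inspected) — not satisfied.
Result: main false OR exception false → false.

No — unlawful.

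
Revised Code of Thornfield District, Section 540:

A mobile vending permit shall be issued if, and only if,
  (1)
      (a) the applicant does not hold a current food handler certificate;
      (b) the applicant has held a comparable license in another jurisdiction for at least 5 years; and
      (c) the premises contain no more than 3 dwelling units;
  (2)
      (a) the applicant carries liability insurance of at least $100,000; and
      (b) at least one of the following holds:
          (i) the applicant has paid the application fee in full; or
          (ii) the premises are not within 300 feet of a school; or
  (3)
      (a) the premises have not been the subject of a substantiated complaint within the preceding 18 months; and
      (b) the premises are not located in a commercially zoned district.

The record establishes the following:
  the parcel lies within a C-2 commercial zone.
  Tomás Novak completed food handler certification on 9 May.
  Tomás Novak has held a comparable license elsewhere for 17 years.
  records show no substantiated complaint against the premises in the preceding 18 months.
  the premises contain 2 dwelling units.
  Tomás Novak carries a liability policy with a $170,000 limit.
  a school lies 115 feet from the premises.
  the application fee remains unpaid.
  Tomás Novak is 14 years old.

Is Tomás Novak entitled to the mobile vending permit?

No — denied.

(a) not (food handler cert.) — fails.
(b) prior license ≥ 5 yr — satisfied.
(c) ≤ 3 units — satisfied.
So (1) is not satisfied (F AND T AND T).
(a) insurance ≥ $100,000 — holds.
(i) fee paid — not satisfied.
(ii) ≥300 ft from school — not met.
So (b) is not satisfied (F OR F).
(2) = T AND F = false.
(a) no complaint in 18 mo. — met.
(b) not (commercially zoned) — fails.
So (3) is not satisfied (T AND F).
So Overall is not satisfied (F OR F OR F).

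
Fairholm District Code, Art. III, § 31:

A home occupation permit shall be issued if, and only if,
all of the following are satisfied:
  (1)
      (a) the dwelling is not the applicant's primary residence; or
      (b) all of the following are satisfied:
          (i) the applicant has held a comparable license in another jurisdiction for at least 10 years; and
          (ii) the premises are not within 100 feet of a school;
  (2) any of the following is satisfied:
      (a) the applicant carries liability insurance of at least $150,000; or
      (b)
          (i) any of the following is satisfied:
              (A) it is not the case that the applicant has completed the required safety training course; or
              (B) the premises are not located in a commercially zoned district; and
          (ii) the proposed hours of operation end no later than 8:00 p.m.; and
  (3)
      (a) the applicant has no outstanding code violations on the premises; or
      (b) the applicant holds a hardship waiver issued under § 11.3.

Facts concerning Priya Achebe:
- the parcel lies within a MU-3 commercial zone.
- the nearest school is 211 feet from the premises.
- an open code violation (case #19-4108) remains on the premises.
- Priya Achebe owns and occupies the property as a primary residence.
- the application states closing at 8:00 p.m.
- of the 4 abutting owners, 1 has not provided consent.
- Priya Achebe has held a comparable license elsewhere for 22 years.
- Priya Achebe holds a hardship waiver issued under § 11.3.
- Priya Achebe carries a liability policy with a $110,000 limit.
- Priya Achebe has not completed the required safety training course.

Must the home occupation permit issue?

Yes — granted.

(a) not (primary residence) — not satisfied.
(i) prior license ≥ 10 yr — satisfied.
(ii) ≥100 ft from school — holds.
So (b) is satisfied (T AND T).
(1) = F OR T = true.
(a) insurance ≥ $150,000 — not met.
(A) not (safety training) — satisfied.
(B) not (commercially zoned) — fails.
(i): T OR F → true.
(ii) closes by 8 p.m. — met.
(b) = T AND T = true.
So (2) is satisfied (F OR T).
(a) no code violations — not met.
(b) hardship waiver — holds.
(3): F OR T → true.
Overall: T AND T AND T → true.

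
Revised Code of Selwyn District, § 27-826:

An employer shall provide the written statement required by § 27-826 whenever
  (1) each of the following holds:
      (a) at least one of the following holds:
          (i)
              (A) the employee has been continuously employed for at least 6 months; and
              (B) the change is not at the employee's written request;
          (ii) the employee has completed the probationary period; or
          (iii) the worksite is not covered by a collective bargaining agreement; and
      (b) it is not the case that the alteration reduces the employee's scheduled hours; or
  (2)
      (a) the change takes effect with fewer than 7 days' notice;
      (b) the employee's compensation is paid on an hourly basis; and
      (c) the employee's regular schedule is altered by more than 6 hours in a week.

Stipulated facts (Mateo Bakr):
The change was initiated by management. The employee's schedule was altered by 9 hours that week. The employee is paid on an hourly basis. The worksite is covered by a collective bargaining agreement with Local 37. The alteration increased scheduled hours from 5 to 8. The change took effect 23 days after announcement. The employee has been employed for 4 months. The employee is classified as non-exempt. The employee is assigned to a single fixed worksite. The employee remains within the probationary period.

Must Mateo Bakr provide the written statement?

(A) tenure ≥ 6 mo. — fails.
(B) not employee-requested — holds.
(i): F AND T → false.
(ii) past probation — not satisfied.
(iii) no CBA — not satisfied.
(a) = F OR F OR F = false.
(b) not (hours reduced) — satisfied.
So (1) is not satisfied (F AND T).
(a) < 7 days' notice — fails.
(b) hourly-paid — met.
(c) schedule shift > 6h — holds.
So (2) is not satisfied (F AND T AND T).
Overall: F OR F → false.

No — not required.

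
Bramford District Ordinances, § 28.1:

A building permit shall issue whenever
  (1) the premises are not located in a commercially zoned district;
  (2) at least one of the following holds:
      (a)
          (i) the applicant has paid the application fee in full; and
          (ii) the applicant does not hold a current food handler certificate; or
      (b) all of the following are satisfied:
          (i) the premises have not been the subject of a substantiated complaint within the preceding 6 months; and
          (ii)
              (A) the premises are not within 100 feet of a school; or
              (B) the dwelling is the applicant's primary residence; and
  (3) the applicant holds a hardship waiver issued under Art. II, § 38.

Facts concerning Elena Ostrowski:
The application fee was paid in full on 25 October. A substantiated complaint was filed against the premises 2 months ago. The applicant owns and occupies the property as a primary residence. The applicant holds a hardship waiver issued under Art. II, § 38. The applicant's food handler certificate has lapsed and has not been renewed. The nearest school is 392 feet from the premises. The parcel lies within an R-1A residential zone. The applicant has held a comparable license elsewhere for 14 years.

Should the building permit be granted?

(1) not (commercially zoned) — satisfied.
(i) fee paid — holds.
(ii) not (food handler cert.) — met.
So (a) is satisfied (T AND T).
(i) no complaint in 6 mo. — fails.
(A) ≥100 ft from school — holds.
(B) primary residence — holds.
(ii) = T OR T = true.
(b) = F AND T = false.
So (2) is satisfied (T OR F).
(3) hardship waiver — met.
Overall = T AND T AND T = true.

Yes — granted.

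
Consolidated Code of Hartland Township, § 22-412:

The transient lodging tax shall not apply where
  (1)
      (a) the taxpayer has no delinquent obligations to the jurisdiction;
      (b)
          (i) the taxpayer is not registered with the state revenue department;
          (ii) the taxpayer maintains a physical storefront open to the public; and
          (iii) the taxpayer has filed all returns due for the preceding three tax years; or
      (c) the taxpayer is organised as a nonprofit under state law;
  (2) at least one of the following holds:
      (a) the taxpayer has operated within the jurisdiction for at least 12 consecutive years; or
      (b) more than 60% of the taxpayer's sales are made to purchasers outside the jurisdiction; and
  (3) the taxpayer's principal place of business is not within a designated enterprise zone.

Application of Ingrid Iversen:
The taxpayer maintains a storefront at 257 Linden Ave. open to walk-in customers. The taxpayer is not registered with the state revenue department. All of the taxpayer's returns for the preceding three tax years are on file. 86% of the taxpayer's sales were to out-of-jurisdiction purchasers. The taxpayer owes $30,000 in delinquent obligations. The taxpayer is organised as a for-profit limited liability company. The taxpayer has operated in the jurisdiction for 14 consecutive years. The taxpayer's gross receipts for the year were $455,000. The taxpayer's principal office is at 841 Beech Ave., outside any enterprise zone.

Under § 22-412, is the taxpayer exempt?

(a) no delinquency — not met.
(i) not (state-registered) — holds.
(ii) has storefront — met.
(iii) returns current — holds.
(b): T AND T AND T → true.
(c) nonprofit — fails.
(1): F OR T OR F → true.
(a) ≥ 12 yrs in jurisdiction — holds.
(b) >60% out-of-jur. sales — holds.
(2): T OR T → true.
(3) not (in enterprise zone) — met.
Overall: T AND T AND T → true.

Yes — exempt.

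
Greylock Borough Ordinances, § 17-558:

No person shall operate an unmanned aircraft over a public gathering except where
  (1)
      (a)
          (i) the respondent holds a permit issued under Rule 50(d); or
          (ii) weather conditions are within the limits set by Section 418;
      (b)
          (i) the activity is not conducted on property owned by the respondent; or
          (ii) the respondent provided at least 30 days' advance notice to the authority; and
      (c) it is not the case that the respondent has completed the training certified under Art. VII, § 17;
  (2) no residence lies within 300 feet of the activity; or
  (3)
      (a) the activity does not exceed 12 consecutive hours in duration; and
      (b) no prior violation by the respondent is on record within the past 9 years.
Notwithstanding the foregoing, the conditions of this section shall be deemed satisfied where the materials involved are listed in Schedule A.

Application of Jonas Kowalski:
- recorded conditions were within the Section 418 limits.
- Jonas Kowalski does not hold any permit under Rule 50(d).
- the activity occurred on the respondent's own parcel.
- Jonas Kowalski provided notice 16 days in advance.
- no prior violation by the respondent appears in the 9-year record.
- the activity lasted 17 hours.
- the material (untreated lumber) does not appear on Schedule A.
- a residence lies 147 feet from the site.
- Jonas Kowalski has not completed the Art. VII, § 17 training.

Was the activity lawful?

No — unlawful.

(i) holds permit — not satisfied.
(ii) weather ok — holds.
(a): F OR T → true.
(i) not (own property) — fails.
(ii) ≥30 days' notice — fails.
(b) = F OR F = false.
(c) not (training certified) — satisfied.
(1) = T AND F AND T = false.
(2) no residence in 300 ft — not satisfied.
(a) ≤ 12 hrs duration — not met.
(b) no prior violation — holds.
(3): F AND T → false.
Overall = F OR F OR F = false.
Exception (Schedule A material) — not satisfied.
Result: main false OR exception false → false.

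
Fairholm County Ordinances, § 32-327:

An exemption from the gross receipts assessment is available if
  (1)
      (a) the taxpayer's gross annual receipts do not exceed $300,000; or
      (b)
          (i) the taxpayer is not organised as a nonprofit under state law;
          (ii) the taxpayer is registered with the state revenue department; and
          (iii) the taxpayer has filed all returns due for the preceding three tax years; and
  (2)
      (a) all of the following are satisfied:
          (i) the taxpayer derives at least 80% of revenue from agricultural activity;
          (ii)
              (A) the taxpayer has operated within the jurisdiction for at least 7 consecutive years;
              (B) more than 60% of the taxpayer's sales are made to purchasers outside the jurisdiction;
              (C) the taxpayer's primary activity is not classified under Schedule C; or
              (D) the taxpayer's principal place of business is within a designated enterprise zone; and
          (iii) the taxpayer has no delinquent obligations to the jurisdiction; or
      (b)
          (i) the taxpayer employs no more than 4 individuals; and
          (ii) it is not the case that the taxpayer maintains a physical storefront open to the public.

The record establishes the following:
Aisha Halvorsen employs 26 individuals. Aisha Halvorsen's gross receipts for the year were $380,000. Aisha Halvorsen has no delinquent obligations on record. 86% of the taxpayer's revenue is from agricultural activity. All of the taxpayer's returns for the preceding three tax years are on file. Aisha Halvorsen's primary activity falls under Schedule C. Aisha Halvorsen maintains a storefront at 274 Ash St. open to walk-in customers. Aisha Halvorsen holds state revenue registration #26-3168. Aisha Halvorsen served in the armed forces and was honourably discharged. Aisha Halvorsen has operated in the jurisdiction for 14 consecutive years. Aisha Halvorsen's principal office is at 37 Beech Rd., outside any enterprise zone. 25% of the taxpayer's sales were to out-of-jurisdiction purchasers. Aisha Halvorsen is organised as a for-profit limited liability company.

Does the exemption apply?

Yes — exempt.

(a) receipts ≤ $300,000 — not met.
(i) not (nonprofit) — met.
(ii) state-registered — satisfied.
(iii) returns current — satisfied.
(b): T AND T AND T → true.
(1): F OR T → true.
(i) ≥80% agricultural — satisfied.
(A) ≥ 7 yrs in jurisdiction — met.
(B) >60% out-of-jur. sales — fails.
(C) not (Schedule C activity) — not satisfied.
(D) in enterprise zone — not satisfied.
(ii): T OR F OR F OR F → true.
(iii) no delinquency — met.
So (a) is satisfied (T AND T AND T).
(i) ≤ 4 employees — not met.
(ii) not (has storefront) — fails.
(b) = F AND F = false.
So (2) is satisfied (T OR F).
Overall: T AND T → true.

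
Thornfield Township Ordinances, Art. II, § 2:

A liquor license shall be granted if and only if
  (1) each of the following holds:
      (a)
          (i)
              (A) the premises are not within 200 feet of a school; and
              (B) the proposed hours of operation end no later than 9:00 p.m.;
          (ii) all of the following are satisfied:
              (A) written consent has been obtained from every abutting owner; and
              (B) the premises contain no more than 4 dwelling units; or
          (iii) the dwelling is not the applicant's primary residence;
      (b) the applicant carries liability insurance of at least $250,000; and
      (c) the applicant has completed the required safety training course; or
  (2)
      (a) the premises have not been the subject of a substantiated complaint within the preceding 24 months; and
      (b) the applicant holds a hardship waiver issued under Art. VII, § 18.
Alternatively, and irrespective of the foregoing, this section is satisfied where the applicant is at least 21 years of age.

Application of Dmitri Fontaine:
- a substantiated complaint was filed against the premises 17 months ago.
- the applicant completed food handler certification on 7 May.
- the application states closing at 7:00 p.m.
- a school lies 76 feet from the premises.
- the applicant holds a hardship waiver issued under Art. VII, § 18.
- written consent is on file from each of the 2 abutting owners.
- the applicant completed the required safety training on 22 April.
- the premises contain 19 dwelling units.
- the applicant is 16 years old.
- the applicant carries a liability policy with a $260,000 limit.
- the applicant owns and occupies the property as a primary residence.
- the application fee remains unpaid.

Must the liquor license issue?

(A) ≥200 ft from school — not satisfied.
(B) closes by 9 p.m. — satisfied.
(i): F AND T → false.
(A) all abutters consent — met.
(B) ≤ 4 units — not satisfied.
So (ii) is not satisfied (T AND F).
(iii) not (primary residence) — not satisfied.
So (a) is not satisfied (F OR F OR F).
(b) insurance ≥ $250,000 — holds.
(c) safety training — satisfied.
(1): F AND T AND T → false.
(a) no complaint in 24 mo. — not met.
(b) hardship waiver — holds.
(2): F AND T → false.
Overall: F OR F → false.
Exception (age ≥ 21) — not satisfied.
Result: main false OR exception false → false.

No — denied.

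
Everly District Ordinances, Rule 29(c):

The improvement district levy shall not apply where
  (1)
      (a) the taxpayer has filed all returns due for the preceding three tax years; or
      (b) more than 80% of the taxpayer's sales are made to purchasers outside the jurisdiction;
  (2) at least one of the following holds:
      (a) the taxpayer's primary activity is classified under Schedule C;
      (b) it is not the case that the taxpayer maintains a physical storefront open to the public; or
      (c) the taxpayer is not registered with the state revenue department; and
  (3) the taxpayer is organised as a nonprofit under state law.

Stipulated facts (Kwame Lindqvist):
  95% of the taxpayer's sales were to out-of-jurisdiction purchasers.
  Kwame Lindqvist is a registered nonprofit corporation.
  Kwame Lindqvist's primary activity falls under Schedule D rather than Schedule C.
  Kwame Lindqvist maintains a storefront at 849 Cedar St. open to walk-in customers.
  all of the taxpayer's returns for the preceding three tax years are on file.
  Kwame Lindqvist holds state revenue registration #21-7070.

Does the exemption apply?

(a) returns current — holds.
(b) >80% out-of-jur. sales — holds.
(1): T OR T → true.
(a) Schedule C activity — not satisfied.
(b) not (has storefront) — not met.
(c) not (state-registered) — not met.
(2) = F OR F OR F = false.
(3) nonprofit — met.
Overall = T AND F AND T = false.

No — not exempt.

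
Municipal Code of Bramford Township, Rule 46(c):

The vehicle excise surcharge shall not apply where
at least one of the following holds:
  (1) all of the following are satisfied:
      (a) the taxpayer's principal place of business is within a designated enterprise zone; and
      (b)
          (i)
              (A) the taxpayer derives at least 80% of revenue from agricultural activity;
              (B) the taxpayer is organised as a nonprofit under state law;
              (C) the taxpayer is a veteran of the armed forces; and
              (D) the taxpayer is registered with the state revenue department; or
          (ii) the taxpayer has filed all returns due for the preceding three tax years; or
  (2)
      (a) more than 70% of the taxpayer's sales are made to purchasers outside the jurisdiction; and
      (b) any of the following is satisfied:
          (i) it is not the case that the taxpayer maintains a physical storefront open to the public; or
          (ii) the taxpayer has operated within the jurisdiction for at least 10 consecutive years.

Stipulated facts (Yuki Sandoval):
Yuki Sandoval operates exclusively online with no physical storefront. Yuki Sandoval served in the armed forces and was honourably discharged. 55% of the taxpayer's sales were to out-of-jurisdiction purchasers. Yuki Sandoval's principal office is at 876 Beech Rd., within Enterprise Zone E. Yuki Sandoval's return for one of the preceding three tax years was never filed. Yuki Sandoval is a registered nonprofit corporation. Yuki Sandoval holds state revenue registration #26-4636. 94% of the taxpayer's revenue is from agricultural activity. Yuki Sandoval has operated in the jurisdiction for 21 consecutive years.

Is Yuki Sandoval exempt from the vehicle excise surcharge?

(a) in enterprise zone — satisfied.
(A) ≥80% agricultural — met.
(B) nonprofit — met.
(C) veteran — satisfied.
(D) state-registered — holds.
(i): T AND T AND T AND T → true.
(ii) returns current — not met.
So (b) is satisfied (T OR F).
(1): T AND T → true.
(a) >70% out-of-jur. sales — not satisfied.
(i) not (has storefront) — met.
(ii) ≥ 10 yrs in jurisdiction — satisfied.
So (b) is satisfied (T OR T).
So (2) is not satisfied (F AND T).
So Overall is satisfied (T OR F).

Yes — exempt.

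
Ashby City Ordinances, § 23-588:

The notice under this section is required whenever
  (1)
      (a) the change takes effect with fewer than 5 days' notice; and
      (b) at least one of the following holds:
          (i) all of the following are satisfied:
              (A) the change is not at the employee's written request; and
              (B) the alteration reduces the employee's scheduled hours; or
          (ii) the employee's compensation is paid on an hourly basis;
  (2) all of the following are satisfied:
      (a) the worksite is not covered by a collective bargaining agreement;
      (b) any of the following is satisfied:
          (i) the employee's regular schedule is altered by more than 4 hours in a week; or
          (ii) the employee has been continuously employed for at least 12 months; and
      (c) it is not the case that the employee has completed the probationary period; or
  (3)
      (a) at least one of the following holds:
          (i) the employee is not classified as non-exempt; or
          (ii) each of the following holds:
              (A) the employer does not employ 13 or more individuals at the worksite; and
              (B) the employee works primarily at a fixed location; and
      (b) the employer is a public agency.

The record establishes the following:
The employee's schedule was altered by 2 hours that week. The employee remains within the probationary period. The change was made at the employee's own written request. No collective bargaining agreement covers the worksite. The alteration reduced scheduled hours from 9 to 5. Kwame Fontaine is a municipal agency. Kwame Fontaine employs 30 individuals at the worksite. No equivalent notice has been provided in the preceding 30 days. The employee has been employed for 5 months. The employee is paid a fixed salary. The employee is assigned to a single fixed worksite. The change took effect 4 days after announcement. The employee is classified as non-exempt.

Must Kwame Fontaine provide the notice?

No — not required.

(a) < 5 days' notice — satisfied.
(A) not employee-requested — not met.
(B) hours reduced — satisfied.
(i): F AND T → false.
(ii) hourly-paid — not met.
So (b) is not satisfied (F OR F).
So (1) is not satisfied (T AND F).
(a) no CBA — met.
(i) schedule shift > 4h — fails.
(ii) tenure ≥ 12 mo. — not satisfied.
(b) = F OR F = false.
(c) not (past probation) — holds.
(2): T AND F AND T → false.
(i) not (non-exempt) — fails.
(A) not (≥ 13 at site) — not met.
(B) fixed location — satisfied.
(ii) = F AND T = false.
(a) = F OR F = false.
(b) public agency — met.
(3): F AND T → false.
Overall: F OR F OR F → false.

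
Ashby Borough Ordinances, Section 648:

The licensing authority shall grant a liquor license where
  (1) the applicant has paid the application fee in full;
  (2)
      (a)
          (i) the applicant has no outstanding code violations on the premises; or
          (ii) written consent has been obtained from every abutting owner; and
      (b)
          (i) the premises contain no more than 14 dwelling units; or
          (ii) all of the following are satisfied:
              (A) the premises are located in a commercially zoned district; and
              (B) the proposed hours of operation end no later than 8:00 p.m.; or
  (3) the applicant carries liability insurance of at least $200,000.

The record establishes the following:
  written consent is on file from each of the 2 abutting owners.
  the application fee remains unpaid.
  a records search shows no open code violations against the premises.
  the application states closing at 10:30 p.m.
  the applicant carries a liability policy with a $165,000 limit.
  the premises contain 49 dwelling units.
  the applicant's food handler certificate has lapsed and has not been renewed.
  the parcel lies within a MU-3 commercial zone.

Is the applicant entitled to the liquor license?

No — denied.

(1) fee paid — fails.
(i) no code violations — holds.
(ii) all abutters consent — holds.
So (a) is satisfied (T OR T).
(i) ≤ 14 units — not met.
(A) commercially zoned — satisfied.
(B) closes by 8 p.m. — not satisfied.
(ii) = T AND F = false.
(b) = F OR F = false.
(2) = T AND F = false.
(3) insurance ≥ $200,000 — not met.
Overall = F OR F OR F = false.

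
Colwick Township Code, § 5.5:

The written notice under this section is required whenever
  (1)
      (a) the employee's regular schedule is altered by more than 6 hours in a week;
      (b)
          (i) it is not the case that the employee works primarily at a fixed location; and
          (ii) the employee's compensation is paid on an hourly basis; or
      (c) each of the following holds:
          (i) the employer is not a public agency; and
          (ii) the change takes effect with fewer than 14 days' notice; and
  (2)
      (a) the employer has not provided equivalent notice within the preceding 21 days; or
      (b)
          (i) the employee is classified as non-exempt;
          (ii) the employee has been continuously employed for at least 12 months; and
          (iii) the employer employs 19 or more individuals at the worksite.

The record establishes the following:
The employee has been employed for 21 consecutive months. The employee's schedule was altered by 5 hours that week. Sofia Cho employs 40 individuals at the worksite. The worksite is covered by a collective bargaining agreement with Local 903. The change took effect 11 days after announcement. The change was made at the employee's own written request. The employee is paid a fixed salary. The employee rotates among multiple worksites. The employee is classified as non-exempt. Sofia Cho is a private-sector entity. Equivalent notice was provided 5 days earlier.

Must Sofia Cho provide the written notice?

(a) schedule shift > 6h — not met.
(i) not (fixed location) — holds.
(ii) hourly-paid — not satisfied.
(b) = T AND F = false.
(i) not (public agency) — satisfied.
(ii) < 14 days' notice — satisfied.
So (c) is satisfied (T AND T).
So (1) is satisfied (F OR F OR T).
(a) no recent notice — not satisfied.
(i) non-exempt — met.
(ii) tenure ≥ 12 mo. — holds.
(iii) ≥ 19 at site — met.
So (b) is satisfied (T AND T AND T).
(2): F OR T → true.
So Overall is satisfied (T AND T).

Yes — required.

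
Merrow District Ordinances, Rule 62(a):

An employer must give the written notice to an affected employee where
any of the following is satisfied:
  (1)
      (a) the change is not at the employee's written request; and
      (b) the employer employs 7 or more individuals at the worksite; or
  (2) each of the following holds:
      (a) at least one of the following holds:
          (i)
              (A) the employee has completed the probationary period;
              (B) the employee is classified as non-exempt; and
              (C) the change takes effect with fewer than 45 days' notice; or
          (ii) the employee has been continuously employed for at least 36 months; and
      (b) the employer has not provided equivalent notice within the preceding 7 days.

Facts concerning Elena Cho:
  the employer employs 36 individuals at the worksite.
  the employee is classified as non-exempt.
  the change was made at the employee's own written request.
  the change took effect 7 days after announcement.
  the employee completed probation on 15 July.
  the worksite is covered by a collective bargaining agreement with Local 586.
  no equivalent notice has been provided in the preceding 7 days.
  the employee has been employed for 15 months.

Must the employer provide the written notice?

(a) not employee-requested — not met.
(b) ≥ 7 at site — holds.
(1) = F AND T = false.
(A) past probation — holds.
(B) non-exempt — holds.
(C) < 45 days' notice — holds.
(i): T AND T AND T → true.
(ii) tenure ≥ 36 mo. — fails.
(a) = T OR F = true.
(b) no recent notice — holds.
(2): T AND T → true.
Overall = F OR T = true.

Yes — required.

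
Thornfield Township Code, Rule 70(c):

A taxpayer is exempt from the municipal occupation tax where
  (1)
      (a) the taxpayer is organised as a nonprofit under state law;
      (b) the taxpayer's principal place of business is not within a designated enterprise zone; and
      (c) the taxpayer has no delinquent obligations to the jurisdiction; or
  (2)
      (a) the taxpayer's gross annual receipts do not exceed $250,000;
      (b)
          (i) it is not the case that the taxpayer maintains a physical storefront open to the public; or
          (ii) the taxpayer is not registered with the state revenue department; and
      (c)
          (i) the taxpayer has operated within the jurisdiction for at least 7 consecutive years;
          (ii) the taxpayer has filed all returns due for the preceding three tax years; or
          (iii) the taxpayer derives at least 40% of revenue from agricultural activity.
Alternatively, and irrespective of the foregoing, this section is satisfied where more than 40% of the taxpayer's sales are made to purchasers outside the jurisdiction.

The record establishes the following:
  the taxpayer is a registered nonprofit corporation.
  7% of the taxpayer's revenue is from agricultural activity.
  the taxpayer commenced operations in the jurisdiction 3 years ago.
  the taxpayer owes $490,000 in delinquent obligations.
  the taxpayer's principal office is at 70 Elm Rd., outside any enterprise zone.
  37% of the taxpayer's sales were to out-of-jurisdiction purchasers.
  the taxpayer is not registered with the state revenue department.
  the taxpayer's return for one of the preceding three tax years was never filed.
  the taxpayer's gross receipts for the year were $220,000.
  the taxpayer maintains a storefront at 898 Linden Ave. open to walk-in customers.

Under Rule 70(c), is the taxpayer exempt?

(a) nonprofit — satisfied.
(b) not (in enterprise zone) — met.
(c) no delinquency — not met.
So (1) is not satisfied (T AND T AND F).
(a) receipts ≤ $250,000 — holds.
(i) not (has storefront) — fails.
(ii) not (state-registered) — satisfied.
(b): F OR T → true.
(i) ≥ 7 yrs in jurisdiction — not met.
(ii) returns current — fails.
(iii) ≥40% agricultural — not satisfied.
(c) = F OR F OR F = false.
(2): T AND T AND F → false.
Overall = F OR F = false.
Exception (>40% out-of-jur. sales) — not satisfied.
Result: main false OR exception false → false.

No — not exempt.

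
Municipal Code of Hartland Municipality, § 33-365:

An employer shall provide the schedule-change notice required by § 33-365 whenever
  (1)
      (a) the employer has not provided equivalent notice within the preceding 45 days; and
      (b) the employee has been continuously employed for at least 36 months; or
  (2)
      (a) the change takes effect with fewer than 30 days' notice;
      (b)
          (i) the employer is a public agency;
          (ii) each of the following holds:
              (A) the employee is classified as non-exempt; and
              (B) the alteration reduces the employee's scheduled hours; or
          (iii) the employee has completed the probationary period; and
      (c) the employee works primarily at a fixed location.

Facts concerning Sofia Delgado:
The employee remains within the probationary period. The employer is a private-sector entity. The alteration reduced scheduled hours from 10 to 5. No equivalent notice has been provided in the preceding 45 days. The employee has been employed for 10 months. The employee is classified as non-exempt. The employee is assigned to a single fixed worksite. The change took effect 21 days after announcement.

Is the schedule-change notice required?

(a) no recent notice — holds.
(b) tenure ≥ 36 mo. — not met.
(1) = T AND F = false.
(a) < 30 days' notice — satisfied.
(i) public agency — fails.
(A) non-exempt — satisfied.
(B) hours reduced — met.
So (ii) is satisfied (T AND T).
(iii) past probation — not met.
So (b) is satisfied (F OR T OR F).
(c) fixed location — met.
(2): T AND T AND T → true.
Overall: F OR T → true.

Yes — required.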